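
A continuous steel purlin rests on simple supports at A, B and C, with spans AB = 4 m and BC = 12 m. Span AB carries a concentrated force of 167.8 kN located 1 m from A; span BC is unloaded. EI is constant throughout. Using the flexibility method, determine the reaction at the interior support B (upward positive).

Insert a hinge at B; M_B is the redundant, and each span becomes simply supported.
Discontinuity in slope at B on the released structure — sum the simple-span end rotations:
  span AB: point load 167.8 at a = 1: Pab(L + a)/(6LEI) = 104.9/EI
  relative rotation θ_0 = (104.9 + 0)/EI = 104.9/EI
A unit hogging moment at B produces rotation L₁/(3EI) + L₂/(3EI) = 5.333/EI.
Slope continuity at B: θ_0 = M_B·5.333/EI, so M_B = 104.9/5.333 = 19.66 kN·m (hogging).
Span AB, ΣM about A with M_B applied at B: R_B^{AB}·4 = 167.8 + 19.66, so R_B^{AB} = 46.87 kN and R_A = 167.8 − 46.87 = 120.9 kN.
Span BC, ΣM about C: R_B^{BC}·12 = 0 + 19.66, so R_B^{BC} = 1.639 kN and R_C = 0 − 1.639 = -1.639 kN.
R_B = 46.87 + 1.639 = 48.5 kN.

R_B = 48.5 kN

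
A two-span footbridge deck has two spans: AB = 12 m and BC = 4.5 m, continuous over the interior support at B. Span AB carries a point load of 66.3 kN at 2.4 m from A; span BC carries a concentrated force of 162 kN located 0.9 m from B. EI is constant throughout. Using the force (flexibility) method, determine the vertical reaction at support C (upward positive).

R_C = 13.69 kN

Take M_B as the redundant. Released structure: two simple spans AB and BC with a hinge at B.
Rotations at B on the released spans (each span's end-slope, ×1/EI):
  span AB: point load 66.3 at a = 2.4: Pab(L + a)/(6LEI) = 305.5/EI
  span BC: point load 162 at a = 0.9: Pab(L + b)/(6LEI) = 157.5/EI
  relative rotation θ_0 = (305.5 + 157.5)/EI = 463/EI
A unit hogging moment at B produces rotation L₁/(3EI) + L₂/(3EI) = 5.5/EI.
Slope continuity at B: θ_0 = M_B·5.5/EI, so M_B = 463/5.5 = 84.18 kN·m (hogging).
Span BC, ΣM about C: R_B^{BC}·4.5 = 583.2 + 84.18, so R_B^{BC} = 148.3 kN and R_C = 162 − 148.3 = 13.69 kN.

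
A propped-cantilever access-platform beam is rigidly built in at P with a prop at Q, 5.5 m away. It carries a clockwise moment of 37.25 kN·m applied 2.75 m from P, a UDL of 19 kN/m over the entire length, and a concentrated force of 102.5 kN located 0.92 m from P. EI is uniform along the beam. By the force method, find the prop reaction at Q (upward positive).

R_Q = 50.87 kN

Release the roller at Q. Primary structure: cantilever fixed at P.
Downward deflection at the released point Q due to the loads:
  clockwise couple 37.25 at a = 2.75: M₀a(2L − a)/(2EI) = 422.6/EI
  UDL 19: wL⁴/(8EI) = 2173/EI
  point load 102.5 at a = 0.92: Pa²(3L − a)/(6EI) = 225.3/EI
  δ_0 = 2821/EI
Tip deflection under a unit load at Q: L³/(3EI) = 55.46/EI.
Compatibility at Q: δ_0 − R_Q·δ_{QQ} = 0, so R_Q = 2821/55.46 = 50.87 kN.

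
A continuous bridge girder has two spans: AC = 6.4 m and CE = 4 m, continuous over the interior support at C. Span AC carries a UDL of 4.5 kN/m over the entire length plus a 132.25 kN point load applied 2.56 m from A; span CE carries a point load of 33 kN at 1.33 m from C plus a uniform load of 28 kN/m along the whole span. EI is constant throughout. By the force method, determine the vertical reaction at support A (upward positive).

Insert a hinge at C; M_C is the redundant, and each span becomes simply supported.
Discontinuity in slope at C on the released structure — sum the simple-span end rotations:
  span AC: UDL 4.5: wL³/(24EI) = 49.15/EI
  span AC: point load 132.25 at a = 2.56: Pab(L + a)/(6LEI) = 303.3/EI
  span CE: point load 33 at a = 1.33: Pab(L + b)/(6LEI) = 32.57/EI
  span CE: UDL 28: wL³/(24EI) = 74.67/EI
  relative rotation θ_0 = (352.5 + 107.2)/EI = 459.7/EI
A unit hogging moment at C produces rotation L₁/(3EI) + L₂/(3EI) = 3.467/EI.
Slope continuity at C: θ_0 = M_C·3.467/EI, so M_C = 459.7/3.467 = 132.6 kN·m (hogging).
Span AC, ΣM about A with M_C applied at C: R_C^{AC}·6.4 = 430.7 + 132.6, so R_C^{AC} = 88.02 kN and R_A = 161.1 − 88.02 = 73.03 kN.

R_A = 73.03 kN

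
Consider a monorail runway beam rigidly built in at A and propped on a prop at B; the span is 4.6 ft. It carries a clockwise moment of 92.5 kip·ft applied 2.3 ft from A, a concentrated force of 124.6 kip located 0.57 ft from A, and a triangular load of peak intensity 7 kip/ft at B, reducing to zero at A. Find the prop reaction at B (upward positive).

Take the reaction at B as the redundant and release it; the primary structure is a cantilever fixed at A.
Deflection at B on the released cantilever, summing each load's contribution:
  clockwise couple 92.5 at a = 2.3: M₀a(2L − a)/(2EI) = 734/EI
  point load 124.6 at a = 0.57: Pa²(3L − a)/(6EI) = 89.26/EI
  triangular load, peak 7 at the free end: 11w₀L⁴/(120EI) = 287.3/EI
  δ_0 = 1111/EI
Tip deflection under a unit load at B: L³/(3EI) = 32.45/EI.
The prop prevents deflection at B: R_B = δ_0/δ_{BB} = 1111/32.45 = 34.23 kip.

R_B = 34.23 kip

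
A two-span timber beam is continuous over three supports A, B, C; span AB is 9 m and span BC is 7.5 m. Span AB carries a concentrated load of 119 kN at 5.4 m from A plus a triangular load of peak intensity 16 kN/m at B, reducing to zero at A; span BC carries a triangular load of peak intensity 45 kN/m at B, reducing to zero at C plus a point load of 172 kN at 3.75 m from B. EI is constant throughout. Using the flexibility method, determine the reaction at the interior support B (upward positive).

Release continuity at B by inserting a hinge; the redundant is the internal moment M_B. The primary structure is two simply-supported spans AB and BC.
Rotations at B on the released spans (each span's end-slope, ×1/EI):
  span AB: point load 119 at a = 5.4: Pab(L + a)/(6LEI) = 616.9/EI
  span AB: triangular load, peak 16: w₀L³/(45EI) = 259.2/EI
  span BC: triangular load, peak 45: w₀L³/(45EI) = 421.9/EI
  span BC: point load 172 at a = 3.75: Pab(L + b)/(6LEI) = 604.7/EI
  relative rotation θ_0 = (876.1 + 1027)/EI = 1903/EI
A unit hogging moment at B produces rotation L₁/(3EI) + L₂/(3EI) = 5.5/EI.
Compatibility: M_B·(L₁+L₂)/(3EI) = θ_0, giving M_B = 345.9 kN·m (hogging).
Span AB, ΣM about A with M_B applied at B: R_B^{AB}·9 = 1075 + 345.9, so R_B^{AB} = 157.8 kN and R_A = 191 − 157.8 = 33.16 kN.
Span BC, ΣM about C: R_B^{BC}·7.5 = 1489 + 345.9, so R_B^{BC} = 244.6 kN and R_C = 340.8 − 244.6 = 96.12 kN.
R_B = 157.8 + 244.6 = 402.5 kN.

R_B = 402.5 kN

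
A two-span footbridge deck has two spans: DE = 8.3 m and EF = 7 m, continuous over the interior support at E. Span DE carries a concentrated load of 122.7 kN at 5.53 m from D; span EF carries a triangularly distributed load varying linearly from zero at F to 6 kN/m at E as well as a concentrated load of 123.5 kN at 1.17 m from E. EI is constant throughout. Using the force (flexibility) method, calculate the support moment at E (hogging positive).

Insert a hinge at E; M_E is the redundant, and each span becomes simply supported.
Rotations at E on the released spans (each span's end-slope, ×1/EI):
  span DE: point load 122.7 at a = 5.53: Pab(L + a)/(6LEI) = 522/EI
  span EF: triangular load, peak 6: w₀L³/(45EI) = 45.73/EI
  span EF: point load 123.5 at a = 1.17: Pab(L + b)/(6LEI) = 257.3/EI
  relative rotation θ_0 = (522 + 303.1)/EI = 825/EI
A unit hogging moment at E produces rotation L₁/(3EI) + L₂/(3EI) = 5.1/EI.
Compatibility: M_E·(L₁+L₂)/(3EI) = θ_0, giving M_E = 161.8 kN·m (hogging).

M_E = 161.8 kN·m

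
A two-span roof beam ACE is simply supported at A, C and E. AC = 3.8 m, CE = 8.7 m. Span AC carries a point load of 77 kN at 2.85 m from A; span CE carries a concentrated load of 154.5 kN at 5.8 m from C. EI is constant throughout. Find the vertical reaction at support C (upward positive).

Release continuity at C by inserting a hinge; the redundant is the internal moment M_C. The primary structure is two simply-supported spans AC and CE.
Rotations at C on the released spans (each span's end-slope, ×1/EI):
  span AC: point load 77 at a = 2.85: Pab(L + a)/(6LEI) = 60.81/EI
  span CE: point load 154.5 at a = 5.8: Pab(L + b)/(6LEI) = 577.5/EI
  relative rotation θ_0 = (60.81 + 577.5)/EI = 638.3/EI
A unit hogging moment at C produces rotation L₁/(3EI) + L₂/(3EI) = 4.167/EI.
Compatibility: M_C·(L₁+L₂)/(3EI) = θ_0, giving M_C = 153.2 kN·m (hogging).
Span AC, ΣM about A with M_C applied at C: R_C^{AC}·3.8 = 219.4 + 153.2, so R_C^{AC} = 98.06 kN and R_A = 77 − 98.06 = -21.06 kN.
Span CE, ΣM about E: R_C^{CE}·8.7 = 448.1 + 153.2, so R_C^{CE} = 69.11 kN and R_E = 154.5 − 69.11 = 85.39 kN.
R_C = 98.06 + 69.11 = 167.2 kN.

R_C = 167.2 kN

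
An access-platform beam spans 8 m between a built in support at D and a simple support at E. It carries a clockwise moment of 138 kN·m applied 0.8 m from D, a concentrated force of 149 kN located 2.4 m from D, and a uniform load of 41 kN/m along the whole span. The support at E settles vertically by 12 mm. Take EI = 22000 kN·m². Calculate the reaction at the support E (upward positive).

R_E = 144.5 kN

Choose R_E as the redundant. The primary structure is the cantilever fixed at D.
Downward deflection at the released point E due to the loads:
  clockwise couple 138 at a = 0.8: M₀a(2L − a)/(2EI) = 839/EI
  point load 149 at a = 2.4: Pa²(3L − a)/(6EI) = 3090/EI
  UDL 41: wL⁴/(8EI) = 20992/EI
  δ_0 = 24921/EI
Flexibility coefficient — unit upward force at E: δ_{EE} = L³/(3EI) = 170.7/EI.
With EI = 22000 kN·m²: δ_0 = 1.1328 m and δ_{EE} = 0.007758 m/kN.
Compatibility — the beam at E must follow the support down by 0.012 m: δ_0 − R_E·δ_{EE} = 0.012, so R_E = (1.1328 − 0.012)/0.007758 = 144.5 kN.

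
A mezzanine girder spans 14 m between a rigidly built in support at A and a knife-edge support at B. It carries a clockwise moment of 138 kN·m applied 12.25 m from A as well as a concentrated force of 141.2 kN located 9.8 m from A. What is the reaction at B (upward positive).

Release the roller at B. Primary structure: cantilever fixed at A.
Downward deflection at the released point B due to the loads:
  clockwise couple 138 at a = 12.25: M₀a(2L − a)/(2EI) = 13313/EI
  point load 141.2 at a = 9.8: Pa²(3L − a)/(6EI) = 72777/EI
  δ_0 = 86089/EI
Tip deflection under a unit load at B: L³/(3EI) = 914.7/EI.
Compatibility at B: δ_0 − R_B·δ_{BB} = 0, so R_B = 86089/914.7 = 94.12 kN.

R_B = 94.12 kN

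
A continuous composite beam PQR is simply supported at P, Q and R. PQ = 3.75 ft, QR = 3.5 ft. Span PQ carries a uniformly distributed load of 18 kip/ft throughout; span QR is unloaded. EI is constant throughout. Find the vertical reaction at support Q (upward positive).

R_Q = 42.79 kip

Insert a hinge at Q; M_Q is the redundant, and each span becomes simply supported.
End slopes at the hinge Q, treating each span as simply supported:
  span PQ: UDL 18: wL³/(24EI) = 39.55/EI
  relative rotation θ_0 = (39.55 + 0)/EI = 39.55/EI
A unit hogging moment at Q produces rotation L₁/(3EI) + L₂/(3EI) = 2.417/EI.
Compatibility: M_Q·(L₁+L₂)/(3EI) = θ_0, giving M_Q = 16.37 kip·ft (hogging).
Span PQ, ΣM about P with M_Q applied at Q: R_Q^{PQ}·3.75 = 126.6 + 16.37, so R_Q^{PQ} = 38.11 kip and R_P = 67.5 − 38.11 = 29.39 kip.
Span QR, ΣM about R: R_Q^{QR}·3.5 = 0 + 16.37, so R_Q^{QR} = 4.676 kip and R_R = 0 − 4.676 = -4.676 kip.
R_Q = 38.11 + 4.676 = 42.79 kip.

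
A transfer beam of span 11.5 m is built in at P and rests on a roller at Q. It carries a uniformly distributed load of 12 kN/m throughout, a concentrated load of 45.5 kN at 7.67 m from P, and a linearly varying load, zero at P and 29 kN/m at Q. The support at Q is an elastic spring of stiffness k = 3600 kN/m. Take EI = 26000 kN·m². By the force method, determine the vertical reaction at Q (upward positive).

R_Q = 164.7 kN

Take the reaction at Q as the redundant and release it; the primary structure is a cantilever fixed at P.
Free-end deflection of the primary structure under the applied loading (downward +):
  UDL 12: wL⁴/(8EI) = 26235/EI
  point load 45.5 at a = 7.67: Pa²(3L − a)/(6EI) = 11969/EI
  triangular load, peak 29 at the free end: 11w₀L⁴/(120EI) = 46494/EI
  δ_0 = 84699/EI
Flexibility coefficient — unit upward force at Q: δ_{QQ} = L³/(3EI) = 507/EI.
With EI = 26000 kN·m²: δ_0 = 3.2576 m and δ_{QQ} = 0.019498 m/kN.
Compatibility — the spring shortens by R_Q/k under the reaction it provides: δ_0 − R_Q·δ_{QQ} = R_Q/k. With 1/k = 0.000278 m/kN, R_Q = δ_0 / (δ_{QQ} + 1/k) = 3.2576 / (0.019498 + 0.000278) = 164.7 kN.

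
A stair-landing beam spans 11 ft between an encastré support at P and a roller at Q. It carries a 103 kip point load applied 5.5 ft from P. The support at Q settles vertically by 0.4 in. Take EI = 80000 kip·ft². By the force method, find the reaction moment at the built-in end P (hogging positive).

M_P = 278.6 kip·ft

Take the reaction at Q as the redundant and release it; the primary structure is a cantilever fixed at P.
Primary-structure tip deflection at Q by superposition:
  point load 103 at a = 5.5: Pa²(3L − a)/(6EI) = 14281/EI
Flexibility coefficient — unit upward force at Q: δ_{QQ} = L³/(3EI) = 443.7/EI.
With EI = 80000 kip·ft²: δ_0 = 0.17851 ft and δ_{QQ} = 0.005546 ft/kip.
Compatibility — the beam at Q must follow the support down by 0.03333 ft: δ_0 − R_Q·δ_{QQ} = 0.03333, so R_Q = (0.17851 − 0.03333)/0.005546 = 26.18 kip.
Moment equilibrium about P: M_P = Σ(load moments about P) − R_Q·L = 566.5 − 26.18×11 = 278.6 kip·ft.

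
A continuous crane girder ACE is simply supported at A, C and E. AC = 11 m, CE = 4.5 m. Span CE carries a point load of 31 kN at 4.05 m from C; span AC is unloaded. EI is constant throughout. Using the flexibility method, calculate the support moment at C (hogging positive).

Take M_C as the redundant. Released structure: two simple spans AC and CE with a hinge at C.
Discontinuity in slope at C on the released structure — sum the simple-span end rotations:
  span CE: point load 31 at a = 4.05: Pab(L + b)/(6LEI) = 10.36/EI
  relative rotation θ_0 = (0 + 10.36)/EI = 10.36/EI
A unit hogging moment at C produces rotation L₁/(3EI) + L₂/(3EI) = 5.167/EI.
Slope continuity at C: θ_0 = M_C·5.167/EI, so M_C = 10.36/5.167 = 2.005 kN·m (hogging).

M_C = 2.005 kN·m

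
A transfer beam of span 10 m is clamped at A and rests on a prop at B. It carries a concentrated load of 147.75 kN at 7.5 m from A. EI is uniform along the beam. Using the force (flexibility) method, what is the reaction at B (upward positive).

R_B = 93.5 kN

Release the roller at B. Primary structure: cantilever fixed at A.
Primary-structure tip deflection at B by superposition:
  point load 147.75 at a = 7.5: Pa²(3L − a)/(6EI) = 31166/EI
Tip deflection under a unit load at B: L³/(3EI) = 333.3/EI.
Compatibility at B: δ_0 − R_B·δ_{BB} = 0, so R_B = 31166/333.3 = 93.5 kN.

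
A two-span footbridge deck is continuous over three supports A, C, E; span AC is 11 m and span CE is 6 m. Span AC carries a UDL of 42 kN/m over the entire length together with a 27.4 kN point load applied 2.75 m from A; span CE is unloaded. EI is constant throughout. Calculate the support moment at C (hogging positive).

Take M_C as the redundant. Released structure: two simple spans AC and CE with a hinge at C.
Discontinuity in slope at C on the released structure — sum the simple-span end rotations:
  span AC: UDL 42: wL³/(24EI) = 2329/EI
  span AC: point load 27.4 at a = 2.75: Pab(L + a)/(6LEI) = 129.5/EI
  relative rotation θ_0 = (2459 + 0)/EI = 2459/EI
A unit hogging moment at C produces rotation L₁/(3EI) + L₂/(3EI) = 5.667/EI.
Compatibility: M_C·(L₁+L₂)/(3EI) = θ_0, giving M_C = 433.9 kN·m (hogging).

M_C = 433.9 kN·m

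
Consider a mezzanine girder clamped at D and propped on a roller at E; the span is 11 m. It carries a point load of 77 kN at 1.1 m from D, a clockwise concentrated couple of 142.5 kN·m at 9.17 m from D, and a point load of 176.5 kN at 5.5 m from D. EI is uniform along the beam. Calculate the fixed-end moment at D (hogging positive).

M_D = 371.1 kN·m

Remove the prop at E; the released (primary) structure is a cantilever built in at D.
Free-end deflection of the primary structure under the applied loading (downward +):
  point load 77 at a = 1.1: Pa²(3L − a)/(6EI) = 495.4/EI
  clockwise couple 142.5 at a = 9.17: M₀a(2L − a)/(2EI) = 8383/EI
  point load 176.5 at a = 5.5: Pa²(3L − a)/(6EI) = 24471/EI
  δ_0 = 33349/EI
Flexibility coefficient — unit upward force at E: δ_{EE} = L³/(3EI) = 443.7/EI.
Compatibility at E: δ_0 − R_E·δ_{EE} = 0, so R_E = 33349/443.7 = 75.17 kN.
Moment equilibrium about D: M_D = Σ(load moments about D) − R_E·L = 1198 − 75.17×11 = 371.1 kN·m.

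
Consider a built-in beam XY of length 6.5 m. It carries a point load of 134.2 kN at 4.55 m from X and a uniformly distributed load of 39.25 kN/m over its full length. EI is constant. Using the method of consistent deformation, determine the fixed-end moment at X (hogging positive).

M_X = 193.1 kN·m

Take the two fixed-end moments M_X, M_Y as redundants; the released structure is the simple span XY.
On the primary (simply-supported) span, the end slopes from the loading are:
  at X: point load 134.2 at a = 4.55: Pab(L + b)/(6LEI) = 258/EI
  at Y: point load 134.2 at a = 4.55: Pab(L + a)/(6LEI) = 337.4/EI
  at X: UDL 39.25: wL³/(24EI) = 449.1/EI
  at Y: UDL 39.25: wL³/(24EI) = 449.1/EI
  θ_X0 = 707.1/EI,  θ_Y0 = 786.5/EI
Flexibility coefficients: a unit moment at one end gives L/(3EI) there and L/(6EI) at the far end, so f₁₁ = f₂₂ = 2.167/EI and f₁₂ = f₂₁ = 1.083/EI.
Compatibility — zero rotation at each built-in end:
  2.167 M_X + 1.083 M_Y = 707.1
  1.083 M_X + 2.167 M_Y = 786.5
Solving the pair gives M_X = 193.1 kN·m and M_Y = 266.4 kN·m (hogging).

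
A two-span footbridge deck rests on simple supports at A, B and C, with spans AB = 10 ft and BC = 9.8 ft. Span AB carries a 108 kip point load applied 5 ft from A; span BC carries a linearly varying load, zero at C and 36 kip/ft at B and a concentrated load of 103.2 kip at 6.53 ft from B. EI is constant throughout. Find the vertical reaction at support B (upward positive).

R_B = 264.7 kip

Insert a hinge at B; M_B is the redundant, and each span becomes simply supported.
End slopes at the hinge B, treating each span as simply supported:
  span AB: point load 108 at a = 5: Pab(L + a)/(6LEI) = 675/EI
  span BC: triangular load, peak 36: w₀L³/(45EI) = 753/EI
  span BC: point load 103.2 at a = 6.53: Pab(L + b)/(6LEI) = 489.8/EI
  relative rotation θ_0 = (675 + 1243)/EI = 1918/EI
A unit hogging moment at B produces rotation L₁/(3EI) + L₂/(3EI) = 6.6/EI.
Compatibility: M_B·(L₁+L₂)/(3EI) = θ_0, giving M_B = 290.6 kip·ft (hogging).
Span AB, ΣM about A with M_B applied at B: R_B^{AB}·10 = 540 + 290.6, so R_B^{AB} = 83.06 kip and R_A = 108 − 83.06 = 24.94 kip.
Span BC, ΣM about C: R_B^{BC}·9.8 = 1490 + 290.6, so R_B^{BC} = 181.7 kip and R_C = 279.6 − 181.7 = 97.91 kip.
R_B = 83.06 + 181.7 = 264.7 kip.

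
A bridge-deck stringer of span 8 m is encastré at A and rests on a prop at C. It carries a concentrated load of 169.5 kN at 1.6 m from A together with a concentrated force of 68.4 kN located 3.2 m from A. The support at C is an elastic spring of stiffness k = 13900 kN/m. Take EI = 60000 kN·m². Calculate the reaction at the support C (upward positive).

Take the reaction at C as the redundant and release it; the primary structure is a cantilever fixed at A.
Free-end deflection of the primary structure under the applied loading (downward +):
  point load 169.5 at a = 1.6: Pa²(3L − a)/(6EI) = 1620/EI
  point load 68.4 at a = 3.2: Pa²(3L − a)/(6EI) = 2428/EI
  δ_0 = 4048/EI
Flexibility coefficient — unit upward force at C: δ_{CC} = L³/(3EI) = 170.7/EI.
With EI = 60000 kN·m²: δ_0 = 0.067468 m and δ_{CC} = 0.002844 m/kN.
Compatibility — the spring shortens by R_C/k under the reaction it provides: δ_0 − R_C·δ_{CC} = R_C/k. With 1/k = 0.000072 m/kN, R_C = δ_0 / (δ_{CC} + 1/k) = 0.067468 / (0.002844 + 0.000072) = 23.13 kN.

R_C = 23.13 kN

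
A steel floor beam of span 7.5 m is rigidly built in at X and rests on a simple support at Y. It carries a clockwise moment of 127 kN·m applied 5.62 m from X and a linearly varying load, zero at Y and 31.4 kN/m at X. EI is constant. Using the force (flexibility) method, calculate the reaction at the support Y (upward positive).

R_Y = 47.35 kN

Take the reaction at Y as the redundant and release it; the primary structure is a cantilever fixed at X.
Downward deflection at the released point Y due to the loads:
  clockwise couple 127 at a = 5.62: M₀a(2L − a)/(2EI) = 3347/EI
  triangular load, peak 31.4 at the fixed end: w₀L⁴/(30EI) = 3312/EI
  δ_0 = 6659/EI
Flexibility coefficient — unit upward force at Y: δ_{YY} = L³/(3EI) = 140.6/EI.
The prop prevents deflection at Y: R_Y = δ_0/δ_{YY} = 6659/140.6 = 47.35 kN.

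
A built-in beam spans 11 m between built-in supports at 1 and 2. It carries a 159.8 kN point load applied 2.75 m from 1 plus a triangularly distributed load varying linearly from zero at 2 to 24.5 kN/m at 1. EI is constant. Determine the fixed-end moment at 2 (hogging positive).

M_2 = 181.2 kN·m

Release both end moments; the primary structure is a simply-supported span 12 with redundants M_1 and M_2.
End rotations of the released simple span under the applied load (×1/EI):
  at 1: point load 159.8 at a = 2.75: Pab(L + b)/(6LEI) = 1057/EI
  at 2: point load 159.8 at a = 2.75: Pab(L + a)/(6LEI) = 755.3/EI
  at 1: triangular load, peak 24.5: w₀L³/(45EI) = 724.7/EI
  at 2: triangular load, peak 24.5: 7w₀L³/(360EI) = 634.1/EI
  θ_10 = 1782/EI,  θ_20 = 1389/EI
Flexibility coefficients: a unit moment at one end gives L/(3EI) there and L/(6EI) at the far end, so f₁₁ = f₂₂ = 3.667/EI and f₁₂ = f₂₁ = 1.833/EI.
Compatibility — zero rotation at each built-in end:
  3.667 M_1 + 1.833 M_2 = 1782
  1.833 M_1 + 3.667 M_2 = 1389
Solving the pair gives M_1 = 395.4 kN·m and M_2 = 181.2 kN·m (hogging).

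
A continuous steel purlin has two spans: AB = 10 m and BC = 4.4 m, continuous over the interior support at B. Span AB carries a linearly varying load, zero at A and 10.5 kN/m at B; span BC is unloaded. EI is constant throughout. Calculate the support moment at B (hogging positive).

M_B = 48.61 kN·m

Insert a hinge at B; M_B is the redundant, and each span becomes simply supported.
End slopes at the hinge B, treating each span as simply supported:
  span AB: triangular load, peak 10.5: w₀L³/(45EI) = 233.3/EI
  relative rotation θ_0 = (233.3 + 0)/EI = 233.3/EI
A unit hogging moment at B produces rotation L₁/(3EI) + L₂/(3EI) = 4.8/EI.
Slope continuity at B: θ_0 = M_B·4.8/EI, so M_B = 233.3/4.8 = 48.61 kN·m (hogging).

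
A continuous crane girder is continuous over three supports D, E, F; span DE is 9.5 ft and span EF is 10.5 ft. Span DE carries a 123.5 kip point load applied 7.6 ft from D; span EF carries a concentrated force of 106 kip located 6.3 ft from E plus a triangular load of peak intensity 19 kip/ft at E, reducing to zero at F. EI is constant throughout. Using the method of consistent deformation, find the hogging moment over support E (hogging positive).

Release continuity at E by inserting a hinge; the redundant is the internal moment M_E. The primary structure is two simply-supported spans DE and EF.
End slopes at the hinge E, treating each span as simply supported:
  span DE: point load 123.5 at a = 7.6: Pab(L + a)/(6LEI) = 535/EI
  span EF: point load 106 at a = 6.3: Pab(L + b)/(6LEI) = 654.4/EI
  span EF: triangular load, peak 19: w₀L³/(45EI) = 488.8/EI
  relative rotation θ_0 = (535 + 1143)/EI = 1678/EI
A unit hogging moment at E produces rotation L₁/(3EI) + L₂/(3EI) = 6.667/EI.
Slope continuity at E: θ_0 = M_E·6.667/EI, so M_E = 1678/6.667 = 251.7 kip·ft (hogging).

M_E = 251.7 kip·ft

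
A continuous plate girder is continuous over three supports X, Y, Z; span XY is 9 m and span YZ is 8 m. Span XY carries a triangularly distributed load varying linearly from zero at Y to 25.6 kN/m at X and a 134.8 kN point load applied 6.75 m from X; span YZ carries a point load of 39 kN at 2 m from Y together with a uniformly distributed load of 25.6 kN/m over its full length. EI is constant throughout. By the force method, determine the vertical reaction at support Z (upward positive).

Take M_Y as the redundant. Released structure: two simple spans XY and YZ with a hinge at Y.
Discontinuity in slope at Y on the released structure — sum the simple-span end rotations:
  span XY: triangular load, peak 25.6: 7w₀L³/(360EI) = 362.9/EI
  span XY: point load 134.8 at a = 6.75: Pab(L + a)/(6LEI) = 597.1/EI
  span YZ: point load 39 at a = 2: Pab(L + b)/(6LEI) = 136.5/EI
  span YZ: UDL 25.6: wL³/(24EI) = 546.1/EI
  relative rotation θ_0 = (960 + 682.6)/EI = 1643/EI
A unit hogging moment at Y produces rotation L₁/(3EI) + L₂/(3EI) = 5.667/EI.
Compatibility: M_Y·(L₁+L₂)/(3EI) = θ_0, giving M_Y = 289.9 kN·m (hogging).
Span YZ, ΣM about Z: R_Y^{YZ}·8 = 1053 + 289.9, so R_Y^{YZ} = 167.9 kN and R_Z = 243.8 − 167.9 = 75.92 kN.

R_Z = 75.92 kN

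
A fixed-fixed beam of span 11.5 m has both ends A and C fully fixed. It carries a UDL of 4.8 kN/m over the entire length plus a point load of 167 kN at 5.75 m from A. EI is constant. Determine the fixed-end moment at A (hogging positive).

Take the two fixed-end moments M_A, M_C as redundants; the released structure is the simple span AC.
Simple-span end rotations at A and C under the given loads:
  at A: UDL 4.8: wL³/(24EI) = 304.2/EI
  at C: UDL 4.8: wL³/(24EI) = 304.2/EI
  at A: point load 167 at a = 5.75: Pab(L + b)/(6LEI) = 1380/EI
  at C: point load 167 at a = 5.75: Pab(L + a)/(6LEI) = 1380/EI
  θ_A0 = 1685/EI,  θ_C0 = 1685/EI
Flexibility coefficients: a unit moment at one end gives L/(3EI) there and L/(6EI) at the far end, so f₁₁ = f₂₂ = 3.833/EI and f₁₂ = f₂₁ = 1.917/EI.
Compatibility — zero rotation at each built-in end:
  3.833 M_A + 1.917 M_C = 1685
  1.917 M_A + 3.833 M_C = 1685
Solving the pair gives M_A = 293 kN·m and M_C = 293 kN·m (hogging).

M_A = 293 kN·m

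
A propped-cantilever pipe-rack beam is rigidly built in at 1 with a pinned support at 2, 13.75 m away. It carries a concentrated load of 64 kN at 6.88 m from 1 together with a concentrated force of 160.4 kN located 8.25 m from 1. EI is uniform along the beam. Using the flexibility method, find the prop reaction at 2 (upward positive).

Remove the prop at 2; the released (primary) structure is a cantilever built in at 1.
Free-end deflection of the primary structure under the applied loading (downward +):
  point load 64 at a = 6.88: Pa²(3L − a)/(6EI) = 17353/EI
  point load 160.4 at a = 8.25: Pa²(3L − a)/(6EI) = 60045/EI
  δ_0 = 77398/EI
Flexibility coefficient — unit upward force at 2: δ_{22} = L³/(3EI) = 866.5/EI.
The prop prevents deflection at 2: R_2 = δ_0/δ_{22} = 77398/866.5 = 89.32 kN.

R_2 = 89.32 kN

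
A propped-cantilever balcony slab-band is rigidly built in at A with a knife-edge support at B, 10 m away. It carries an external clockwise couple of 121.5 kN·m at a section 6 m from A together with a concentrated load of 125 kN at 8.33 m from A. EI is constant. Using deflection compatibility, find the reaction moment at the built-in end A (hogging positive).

Remove the prop at B; the released (primary) structure is a cantilever built in at A.
Deflection at B on the released cantilever, summing each load's contribution:
  clockwise couple 121.5 at a = 6: M₀a(2L − a)/(2EI) = 5103/EI
  point load 125 at a = 8.33: Pa²(3L − a)/(6EI) = 31326/EI
  δ_0 = 36429/EI
Flexibility coefficient — unit upward force at B: δ_{BB} = L³/(3EI) = 333.3/EI.
Compatibility at B: δ_0 − R_B·δ_{BB} = 0, so R_B = 36429/333.3 = 109.3 kN.
Moment equilibrium about A: M_A = Σ(load moments about A) − R_B·L = 1163 − 109.3×10 = 69.87 kN·m.

M_A = 69.87 kN·m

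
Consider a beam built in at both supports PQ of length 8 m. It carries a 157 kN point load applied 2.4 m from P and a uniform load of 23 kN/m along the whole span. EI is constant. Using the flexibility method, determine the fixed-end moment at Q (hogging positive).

Release both end moments; the primary structure is a simply-supported span PQ with redundants M_P and M_Q.
On the primary (simply-supported) span, the end slopes from the loading are:
  at P: point load 157 at a = 2.4: Pab(L + b)/(6LEI) = 597.9/EI
  at Q: point load 157 at a = 2.4: Pab(L + a)/(6LEI) = 457.2/EI
  at P: UDL 23: wL³/(24EI) = 490.7/EI
  at Q: UDL 23: wL³/(24EI) = 490.7/EI
  θ_P0 = 1089/EI,  θ_Q0 = 947.9/EI
Flexibility coefficients: a unit moment at one end gives L/(3EI) there and L/(6EI) at the far end, so f₁₁ = f₂₂ = 2.667/EI and f₁₂ = f₂₁ = 1.333/EI.
Compatibility — zero rotation at each built-in end:
  2.667 M_P + 1.333 M_Q = 1089
  1.333 M_P + 2.667 M_Q = 947.9
Solving the pair gives M_P = 307.3 kN·m and M_Q = 201.8 kN·m (hogging).

M_Q = 201.8 kN·m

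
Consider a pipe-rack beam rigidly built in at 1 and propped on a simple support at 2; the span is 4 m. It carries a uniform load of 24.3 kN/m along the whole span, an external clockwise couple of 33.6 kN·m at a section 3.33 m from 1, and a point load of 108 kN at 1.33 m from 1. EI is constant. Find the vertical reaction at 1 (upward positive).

R_1 = 140.6 kN

Take the reaction at 2 as the redundant and release it; the primary structure is a cantilever fixed at 1.
Free-end deflection of the primary structure under the applied loading (downward +):
  UDL 24.3: wL⁴/(8EI) = 777.6/EI
  clockwise couple 33.6 at a = 3.33: M₀a(2L − a)/(2EI) = 261.3/EI
  point load 108 at a = 1.33: Pa²(3L − a)/(6EI) = 339.7/EI
  δ_0 = 1379/EI
Tip deflection under a unit load at 2: L³/(3EI) = 21.33/EI.
The prop prevents deflection at 2: R_2 = δ_0/δ_{22} = 1379/21.33 = 64.62 kN.
Vertical equilibrium: R_1 = ΣP − R_2 = 205.2 − 64.62 = 140.6 kN.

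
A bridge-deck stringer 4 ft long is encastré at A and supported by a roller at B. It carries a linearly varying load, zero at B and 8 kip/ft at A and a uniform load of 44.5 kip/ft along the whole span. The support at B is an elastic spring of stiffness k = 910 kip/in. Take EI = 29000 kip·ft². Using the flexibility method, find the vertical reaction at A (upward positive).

Remove the prop at B; the released (primary) structure is a cantilever built in at A.
Downward deflection at the released point B due to the loads:
  triangular load, peak 8 at the fixed end: w₀L⁴/(30EI) = 68.27/EI
  UDL 44.5: wL⁴/(8EI) = 1424/EI
  δ_0 = 1492/EI
Tip deflection under a unit load at B: L³/(3EI) = 21.33/EI.
With EI = 29000 kip·ft²: δ_0 = 0.051457 ft and δ_{BB} = 0.000736 ft/kip.
Compatibility — the spring shortens by R_B/k under the reaction it provides: δ_0 − R_B·δ_{BB} = R_B/k. With 1/k = 1/(910×12) ft/kip = 0.000092 ft/kip, R_B = δ_0 / (δ_{BB} + 1/k) = 0.051457 / (0.000736 + 0.000092) = 62.21 kip.
Vertical equilibrium: R_A = ΣP − R_B = 194 − 62.21 = 131.8 kip.

R_A = 131.8 kip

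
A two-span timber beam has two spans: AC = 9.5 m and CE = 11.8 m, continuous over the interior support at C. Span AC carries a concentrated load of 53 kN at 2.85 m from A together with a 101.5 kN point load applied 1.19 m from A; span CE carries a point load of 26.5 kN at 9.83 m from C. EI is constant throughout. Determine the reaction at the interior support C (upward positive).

R_C = 46.57 kN

Take M_C as the redundant. Released structure: two simple spans AC and CE with a hinge at C.
Discontinuity in slope at C on the released structure — sum the simple-span end rotations:
  span AC: point load 53 at a = 2.85: Pab(L + a)/(6LEI) = 217.6/EI
  span AC: point load 101.5 at a = 1.19: Pab(L + a)/(6LEI) = 188.2/EI
  span CE: point load 26.5 at a = 9.83: Pab(L + b)/(6LEI) = 99.81/EI
  relative rotation θ_0 = (405.9 + 99.81)/EI = 505.7/EI
A unit hogging moment at C produces rotation L₁/(3EI) + L₂/(3EI) = 7.1/EI.
Compatibility: M_C·(L₁+L₂)/(3EI) = θ_0, giving M_C = 71.22 kN·m (hogging).
Span AC, ΣM about A with M_C applied at C: R_C^{AC}·9.5 = 271.8 + 71.22, so R_C^{AC} = 36.11 kN and R_A = 154.5 − 36.11 = 118.4 kN.
Span CE, ΣM about E: R_C^{CE}·11.8 = 52.2 + 71.22, so R_C^{CE} = 10.46 kN and R_E = 26.5 − 10.46 = 16.04 kN.
R_C = 36.11 + 10.46 = 46.57 kN.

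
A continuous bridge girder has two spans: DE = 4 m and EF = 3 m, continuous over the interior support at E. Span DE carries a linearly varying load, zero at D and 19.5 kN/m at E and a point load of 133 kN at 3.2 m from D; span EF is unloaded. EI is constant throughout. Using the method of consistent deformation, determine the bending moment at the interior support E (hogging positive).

M_E = 55.66 kN·m

Release continuity at E by inserting a hinge; the redundant is the internal moment M_E. The primary structure is two simply-supported spans DE and EF.
End slopes at the hinge E, treating each span as simply supported:
  span DE: triangular load, peak 19.5: w₀L³/(45EI) = 27.73/EI
  span DE: point load 133 at a = 3.2: Pab(L + a)/(6LEI) = 102.1/EI
  relative rotation θ_0 = (129.9 + 0)/EI = 129.9/EI
A unit hogging moment at E produces rotation L₁/(3EI) + L₂/(3EI) = 2.333/EI.
Slope continuity at E: θ_0 = M_E·2.333/EI, so M_E = 129.9/2.333 = 55.66 kN·m (hogging).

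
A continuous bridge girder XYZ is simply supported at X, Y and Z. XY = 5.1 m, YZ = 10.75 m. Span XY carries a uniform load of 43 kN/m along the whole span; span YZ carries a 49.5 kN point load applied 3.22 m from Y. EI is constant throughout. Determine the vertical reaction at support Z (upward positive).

Release continuity at Y by inserting a hinge; the redundant is the internal moment M_Y. The primary structure is two simply-supported spans XY and YZ.
Discontinuity in slope at Y on the released structure — sum the simple-span end rotations:
  span XY: UDL 43: wL³/(24EI) = 237.7/EI
  span YZ: point load 49.5 at a = 3.22: Pab(L + b)/(6LEI) = 340.2/EI
  relative rotation θ_0 = (237.7 + 340.2)/EI = 577.8/EI
A unit hogging moment at Y produces rotation L₁/(3EI) + L₂/(3EI) = 5.283/EI.
Slope continuity at Y: θ_0 = M_Y·5.283/EI, so M_Y = 577.8/5.283 = 109.4 kN·m (hogging).
Span YZ, ΣM about Z: R_Y^{YZ}·10.75 = 372.7 + 109.4, so R_Y^{YZ} = 44.85 kN and R_Z = 49.5 − 44.85 = 4.653 kN.

R_Z = 4.653 kN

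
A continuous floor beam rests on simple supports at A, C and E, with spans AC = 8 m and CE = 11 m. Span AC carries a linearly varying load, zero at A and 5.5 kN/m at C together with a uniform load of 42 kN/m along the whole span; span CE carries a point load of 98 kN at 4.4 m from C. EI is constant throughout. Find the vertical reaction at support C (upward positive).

Insert a hinge at C; M_C is the redundant, and each span becomes simply supported.
Discontinuity in slope at C on the released structure — sum the simple-span end rotations:
  span AC: triangular load, peak 5.5: w₀L³/(45EI) = 62.58/EI
  span AC: UDL 42: wL³/(24EI) = 896/EI
  span CE: point load 98 at a = 4.4: Pab(L + b)/(6LEI) = 758.9/EI
  relative rotation θ_0 = (958.6 + 758.9)/EI = 1717/EI
A unit hogging moment at C produces rotation L₁/(3EI) + L₂/(3EI) = 6.333/EI.
Slope continuity at C: θ_0 = M_C·6.333/EI, so M_C = 1717/6.333 = 271.2 kN·m (hogging).
Span AC, ΣM about A with M_C applied at C: R_C^{AC}·8 = 1461 + 271.2, so R_C^{AC} = 216.6 kN and R_A = 358 − 216.6 = 141.4 kN.
Span CE, ΣM about E: R_C^{CE}·11 = 646.8 + 271.2, so R_C^{CE} = 83.45 kN and R_E = 98 − 83.45 = 14.55 kN.
R_C = 216.6 + 83.45 = 300 kN.

R_C = 300 kN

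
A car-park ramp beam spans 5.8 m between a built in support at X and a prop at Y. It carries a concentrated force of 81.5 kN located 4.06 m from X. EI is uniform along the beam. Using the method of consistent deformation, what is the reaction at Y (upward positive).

Remove the prop at Y; the released (primary) structure is a cantilever built in at X.
Free-end deflection of the primary structure under the applied loading (downward +):
  point load 81.5 at a = 4.06: Pa²(3L − a)/(6EI) = 2987/EI
Tip deflection under a unit load at Y: L³/(3EI) = 65.04/EI.
The prop prevents deflection at Y: R_Y = δ_0/δ_{YY} = 2987/65.04 = 45.93 kN.

R_Y = 45.93 kN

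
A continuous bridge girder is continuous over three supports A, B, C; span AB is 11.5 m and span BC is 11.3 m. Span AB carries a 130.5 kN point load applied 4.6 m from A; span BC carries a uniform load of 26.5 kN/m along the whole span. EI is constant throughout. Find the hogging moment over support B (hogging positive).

Release continuity at B by inserting a hinge; the redundant is the internal moment M_B. The primary structure is two simply-supported spans AB and BC.
Discontinuity in slope at B on the released structure — sum the simple-span end rotations:
  span AB: point load 130.5 at a = 4.6: Pab(L + a)/(6LEI) = 966.5/EI
  span BC: UDL 26.5: wL³/(24EI) = 1593/EI
  relative rotation θ_0 = (966.5 + 1593)/EI = 2560/EI
A unit hogging moment at B produces rotation L₁/(3EI) + L₂/(3EI) = 7.6/EI.
Slope continuity at B: θ_0 = M_B·7.6/EI, so M_B = 2560/7.6 = 336.8 kN·m (hogging).

M_B = 336.8 kN·m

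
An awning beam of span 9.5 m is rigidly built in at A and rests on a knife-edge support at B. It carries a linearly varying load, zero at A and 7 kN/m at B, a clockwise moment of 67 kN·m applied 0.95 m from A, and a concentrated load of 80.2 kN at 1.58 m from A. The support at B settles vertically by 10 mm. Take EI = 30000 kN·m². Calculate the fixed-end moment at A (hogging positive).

Take the reaction at B as the redundant and release it; the primary structure is a cantilever fixed at A.
Free-end deflection of the primary structure under the applied loading (downward +):
  triangular load, peak 7 at the free end: 11w₀L⁴/(120EI) = 5226/EI
  clockwise couple 67 at a = 0.95: M₀a(2L − a)/(2EI) = 574.4/EI
  point load 80.2 at a = 1.58: Pa²(3L − a)/(6EI) = 898.3/EI
  δ_0 = 6699/EI
Flexibility coefficient — unit upward force at B: δ_{BB} = L³/(3EI) = 285.8/EI.
With EI = 30000 kN·m²: δ_0 = 0.2233 m and δ_{BB} = 0.009526 m/kN.
Compatibility — the beam at B must follow the support down by 0.01 m: δ_0 − R_B·δ_{BB} = 0.01, so R_B = (0.2233 − 0.01)/0.009526 = 22.39 kN.
Moment equilibrium about A: M_A = Σ(load moments about A) − R_B·L = 404.3 − 22.39×9.5 = 191.6 kN·m.

M_A = 191.6 kN·m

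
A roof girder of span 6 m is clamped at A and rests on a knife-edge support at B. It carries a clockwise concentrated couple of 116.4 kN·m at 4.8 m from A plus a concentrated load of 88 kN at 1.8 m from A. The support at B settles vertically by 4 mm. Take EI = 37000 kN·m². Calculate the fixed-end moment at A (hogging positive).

Release the roller at B. Primary structure: cantilever fixed at A.
Primary-structure tip deflection at B by superposition:
  clockwise couple 116.4 at a = 4.8: M₀a(2L − a)/(2EI) = 2011/EI
  point load 88 at a = 1.8: Pa²(3L − a)/(6EI) = 769.8/EI
  δ_0 = 2781/EI
Flexibility coefficient — unit upward force at B: δ_{BB} = L³/(3EI) = 72/EI.
With EI = 37000 kN·m²: δ_0 = 0.075168 m and δ_{BB} = 0.001946 m/kN.
Compatibility — the beam at B must follow the support down by 0.004 m: δ_0 − R_B·δ_{BB} = 0.004, so R_B = (0.075168 − 0.004)/0.001946 = 36.57 kN.
Moment equilibrium about A: M_A = Σ(load moments about A) − R_B·L = 274.8 − 36.57×6 = 55.37 kN·m.

M_A = 55.37 kN·m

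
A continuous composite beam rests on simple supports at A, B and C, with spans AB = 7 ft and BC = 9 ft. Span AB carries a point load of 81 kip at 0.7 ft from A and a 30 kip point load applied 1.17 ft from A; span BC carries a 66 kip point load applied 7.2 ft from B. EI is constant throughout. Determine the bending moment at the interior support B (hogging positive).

Take M_B as the redundant. Released structure: two simple spans AB and BC with a hinge at B.
End slopes at the hinge B, treating each span as simply supported:
  span AB: point load 81 at a = 0.7: Pab(L + a)/(6LEI) = 65.49/EI
  span AB: point load 30 at a = 1.17: Pab(L + a)/(6LEI) = 39.81/EI
  span BC: point load 66 at a = 7.2: Pab(L + b)/(6LEI) = 171.1/EI
  relative rotation θ_0 = (105.3 + 171.1)/EI = 276.4/EI
A unit hogging moment at B produces rotation L₁/(3EI) + L₂/(3EI) = 5.333/EI.
Slope continuity at B: θ_0 = M_B·5.333/EI, so M_B = 276.4/5.333 = 51.82 kip·ft (hogging).

M_B = 51.82 kip·ft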